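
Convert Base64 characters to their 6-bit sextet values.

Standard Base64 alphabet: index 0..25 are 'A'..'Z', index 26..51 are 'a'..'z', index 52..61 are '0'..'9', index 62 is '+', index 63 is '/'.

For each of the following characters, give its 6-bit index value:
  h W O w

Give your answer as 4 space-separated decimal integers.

Answer: 33 22 14 48

Derivation:
'h': a..z range, 26 + ord('h') − ord('a') = 33
'W': A..Z range, ord('W') − ord('A') = 22
'O': A..Z range, ord('O') − ord('A') = 14
'w': a..z range, 26 + ord('w') − ord('a') = 48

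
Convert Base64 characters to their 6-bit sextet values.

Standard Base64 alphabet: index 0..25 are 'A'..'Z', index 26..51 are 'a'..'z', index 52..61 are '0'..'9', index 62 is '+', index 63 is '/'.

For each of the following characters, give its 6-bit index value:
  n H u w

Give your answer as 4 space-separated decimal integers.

'n': a..z range, 26 + ord('n') − ord('a') = 39
'H': A..Z range, ord('H') − ord('A') = 7
'u': a..z range, 26 + ord('u') − ord('a') = 46
'w': a..z range, 26 + ord('w') − ord('a') = 48

Answer: 39 7 46 48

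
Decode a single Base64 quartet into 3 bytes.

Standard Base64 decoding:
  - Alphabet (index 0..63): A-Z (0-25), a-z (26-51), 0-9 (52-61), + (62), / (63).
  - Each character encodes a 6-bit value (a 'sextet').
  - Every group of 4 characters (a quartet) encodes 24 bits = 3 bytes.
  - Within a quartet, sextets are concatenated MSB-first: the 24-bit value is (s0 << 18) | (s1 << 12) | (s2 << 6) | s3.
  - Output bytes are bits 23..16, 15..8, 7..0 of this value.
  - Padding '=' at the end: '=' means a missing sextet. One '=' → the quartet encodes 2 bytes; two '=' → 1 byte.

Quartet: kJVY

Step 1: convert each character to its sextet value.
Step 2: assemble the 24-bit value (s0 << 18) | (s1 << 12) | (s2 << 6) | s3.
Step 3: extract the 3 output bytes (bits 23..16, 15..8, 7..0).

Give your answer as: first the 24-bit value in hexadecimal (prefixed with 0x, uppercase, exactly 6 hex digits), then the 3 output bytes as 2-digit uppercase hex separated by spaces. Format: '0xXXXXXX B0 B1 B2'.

Answer: 0x909558 90 95 58

Derivation:
Sextets: k=36, J=9, V=21, Y=24
24-bit: (36<<18) | (9<<12) | (21<<6) | 24
      = 0x900000 | 0x009000 | 0x000540 | 0x000018
      = 0x909558
Bytes: (v>>16)&0xFF=90, (v>>8)&0xFF=95, v&0xFF=58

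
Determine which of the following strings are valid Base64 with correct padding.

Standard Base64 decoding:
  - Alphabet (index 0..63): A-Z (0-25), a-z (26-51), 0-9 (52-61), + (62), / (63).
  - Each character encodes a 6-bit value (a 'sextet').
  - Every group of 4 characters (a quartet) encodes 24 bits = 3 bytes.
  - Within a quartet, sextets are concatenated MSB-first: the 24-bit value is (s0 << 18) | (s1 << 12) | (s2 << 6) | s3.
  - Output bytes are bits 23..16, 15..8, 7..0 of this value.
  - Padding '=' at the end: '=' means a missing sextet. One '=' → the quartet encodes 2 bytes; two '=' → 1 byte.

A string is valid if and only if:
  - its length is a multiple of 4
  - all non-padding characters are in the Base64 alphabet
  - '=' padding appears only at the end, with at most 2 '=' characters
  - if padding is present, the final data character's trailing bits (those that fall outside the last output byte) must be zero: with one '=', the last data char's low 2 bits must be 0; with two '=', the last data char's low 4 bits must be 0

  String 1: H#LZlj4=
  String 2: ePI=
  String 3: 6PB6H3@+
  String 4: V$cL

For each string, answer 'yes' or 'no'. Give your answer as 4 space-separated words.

Answer: no yes no no

Derivation:
String 1: 'H#LZlj4=' → invalid (bad char(s): ['#'])
String 2: 'ePI=' → valid
String 3: '6PB6H3@+' → invalid (bad char(s): ['@'])
String 4: 'V$cL' → invalid (bad char(s): ['$'])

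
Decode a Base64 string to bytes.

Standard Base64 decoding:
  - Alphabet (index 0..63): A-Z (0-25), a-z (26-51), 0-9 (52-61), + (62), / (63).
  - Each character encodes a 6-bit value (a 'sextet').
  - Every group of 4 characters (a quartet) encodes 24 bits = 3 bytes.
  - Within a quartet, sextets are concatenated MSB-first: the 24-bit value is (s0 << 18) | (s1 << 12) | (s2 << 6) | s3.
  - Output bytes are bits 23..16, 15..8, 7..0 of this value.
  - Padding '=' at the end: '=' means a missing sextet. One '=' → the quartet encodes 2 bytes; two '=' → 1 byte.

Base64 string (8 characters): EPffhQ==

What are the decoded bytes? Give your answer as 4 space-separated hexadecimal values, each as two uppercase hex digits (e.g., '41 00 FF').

Answer: 10 F7 DF 85

Derivation:
After char 0 ('E'=4): chars_in_quartet=1 acc=0x4 bytes_emitted=0
After char 1 ('P'=15): chars_in_quartet=2 acc=0x10F bytes_emitted=0
After char 2 ('f'=31): chars_in_quartet=3 acc=0x43DF bytes_emitted=0
After char 3 ('f'=31): chars_in_quartet=4 acc=0x10F7DF -> emit 10 F7 DF, reset; bytes_emitted=3
After char 4 ('h'=33): chars_in_quartet=1 acc=0x21 bytes_emitted=3
After char 5 ('Q'=16): chars_in_quartet=2 acc=0x850 bytes_emitted=3
Padding '==': partial quartet acc=0x850 -> emit 85; bytes_emitted=4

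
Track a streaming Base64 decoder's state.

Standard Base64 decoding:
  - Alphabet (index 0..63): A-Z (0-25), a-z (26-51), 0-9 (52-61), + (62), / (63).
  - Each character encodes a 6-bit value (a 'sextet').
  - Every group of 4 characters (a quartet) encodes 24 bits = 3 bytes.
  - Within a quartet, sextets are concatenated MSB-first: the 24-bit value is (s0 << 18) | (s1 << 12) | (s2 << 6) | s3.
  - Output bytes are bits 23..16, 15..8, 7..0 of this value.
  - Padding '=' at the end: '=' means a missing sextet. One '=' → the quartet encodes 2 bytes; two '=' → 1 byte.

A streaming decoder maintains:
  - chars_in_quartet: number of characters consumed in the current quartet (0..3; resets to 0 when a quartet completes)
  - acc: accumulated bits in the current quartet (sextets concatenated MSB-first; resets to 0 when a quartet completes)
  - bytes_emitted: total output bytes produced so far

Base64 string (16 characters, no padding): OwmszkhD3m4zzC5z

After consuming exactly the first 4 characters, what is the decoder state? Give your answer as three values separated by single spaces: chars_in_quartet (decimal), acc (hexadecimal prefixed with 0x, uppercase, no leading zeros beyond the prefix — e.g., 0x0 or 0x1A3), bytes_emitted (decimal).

After char 0 ('O'=14): chars_in_quartet=1 acc=0xE bytes_emitted=0
After char 1 ('w'=48): chars_in_quartet=2 acc=0x3B0 bytes_emitted=0
After char 2 ('m'=38): chars_in_quartet=3 acc=0xEC26 bytes_emitted=0
After char 3 ('s'=44): chars_in_quartet=4 acc=0x3B09AC -> emit 3B 09 AC, reset; bytes_emitted=3

Answer: 0 0x0 3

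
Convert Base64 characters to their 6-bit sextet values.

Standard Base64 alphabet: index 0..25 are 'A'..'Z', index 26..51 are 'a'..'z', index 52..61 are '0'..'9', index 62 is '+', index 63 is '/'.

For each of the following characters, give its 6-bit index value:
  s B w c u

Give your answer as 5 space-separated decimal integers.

Answer: 44 1 48 28 46

Derivation:
's': a..z range, 26 + ord('s') − ord('a') = 44
'B': A..Z range, ord('B') − ord('A') = 1
'w': a..z range, 26 + ord('w') − ord('a') = 48
'c': a..z range, 26 + ord('c') − ord('a') = 28
'u': a..z range, 26 + ord('u') − ord('a') = 46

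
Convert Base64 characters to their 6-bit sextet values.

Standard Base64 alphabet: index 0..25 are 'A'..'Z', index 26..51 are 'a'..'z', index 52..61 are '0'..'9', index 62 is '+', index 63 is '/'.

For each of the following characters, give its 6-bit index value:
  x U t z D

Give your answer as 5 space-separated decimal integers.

'x': a..z range, 26 + ord('x') − ord('a') = 49
'U': A..Z range, ord('U') − ord('A') = 20
't': a..z range, 26 + ord('t') − ord('a') = 45
'z': a..z range, 26 + ord('z') − ord('a') = 51
'D': A..Z range, ord('D') − ord('A') = 3

Answer: 49 20 45 51 3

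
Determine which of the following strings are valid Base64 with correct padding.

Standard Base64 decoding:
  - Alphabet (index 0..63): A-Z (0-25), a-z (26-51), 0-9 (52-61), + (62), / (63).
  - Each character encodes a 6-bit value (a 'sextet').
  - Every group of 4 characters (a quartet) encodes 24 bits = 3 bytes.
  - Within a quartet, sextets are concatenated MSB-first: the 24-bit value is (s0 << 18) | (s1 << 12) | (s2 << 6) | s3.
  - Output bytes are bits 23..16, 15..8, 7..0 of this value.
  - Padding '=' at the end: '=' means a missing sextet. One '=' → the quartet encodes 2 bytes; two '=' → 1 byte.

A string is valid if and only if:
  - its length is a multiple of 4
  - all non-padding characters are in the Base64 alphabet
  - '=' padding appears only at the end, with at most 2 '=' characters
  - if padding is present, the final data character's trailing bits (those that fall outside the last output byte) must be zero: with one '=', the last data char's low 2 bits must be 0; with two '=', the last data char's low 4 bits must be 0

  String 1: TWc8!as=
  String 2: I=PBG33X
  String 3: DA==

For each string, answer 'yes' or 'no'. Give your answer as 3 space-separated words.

Answer: no no yes

Derivation:
String 1: 'TWc8!as=' → invalid (bad char(s): ['!'])
String 2: 'I=PBG33X' → invalid (bad char(s): ['=']; '=' in middle)
String 3: 'DA==' → valid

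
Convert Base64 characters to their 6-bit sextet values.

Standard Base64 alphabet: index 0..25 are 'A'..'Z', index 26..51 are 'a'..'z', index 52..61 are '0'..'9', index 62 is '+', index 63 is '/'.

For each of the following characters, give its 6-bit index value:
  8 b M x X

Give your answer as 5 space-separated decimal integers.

'8': 0..9 range, 52 + ord('8') − ord('0') = 60
'b': a..z range, 26 + ord('b') − ord('a') = 27
'M': A..Z range, ord('M') − ord('A') = 12
'x': a..z range, 26 + ord('x') − ord('a') = 49
'X': A..Z range, ord('X') − ord('A') = 23

Answer: 60 27 12 49 23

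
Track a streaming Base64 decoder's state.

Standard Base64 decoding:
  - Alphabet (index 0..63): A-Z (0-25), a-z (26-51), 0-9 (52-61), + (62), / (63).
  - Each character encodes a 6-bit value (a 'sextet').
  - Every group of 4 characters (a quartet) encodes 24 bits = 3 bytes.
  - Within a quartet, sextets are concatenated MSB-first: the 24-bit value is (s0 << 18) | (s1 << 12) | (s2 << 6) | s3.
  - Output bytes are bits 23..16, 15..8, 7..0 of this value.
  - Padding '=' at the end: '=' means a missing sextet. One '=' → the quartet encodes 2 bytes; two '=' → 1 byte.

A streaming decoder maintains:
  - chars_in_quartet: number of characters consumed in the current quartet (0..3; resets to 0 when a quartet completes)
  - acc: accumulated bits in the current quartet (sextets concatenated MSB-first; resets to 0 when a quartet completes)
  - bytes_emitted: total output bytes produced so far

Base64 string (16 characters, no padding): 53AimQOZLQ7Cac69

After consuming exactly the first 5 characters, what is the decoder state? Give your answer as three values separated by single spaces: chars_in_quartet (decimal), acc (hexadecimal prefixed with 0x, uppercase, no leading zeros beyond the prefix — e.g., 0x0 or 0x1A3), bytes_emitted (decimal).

After char 0 ('5'=57): chars_in_quartet=1 acc=0x39 bytes_emitted=0
After char 1 ('3'=55): chars_in_quartet=2 acc=0xE77 bytes_emitted=0
After char 2 ('A'=0): chars_in_quartet=3 acc=0x39DC0 bytes_emitted=0
After char 3 ('i'=34): chars_in_quartet=4 acc=0xE77022 -> emit E7 70 22, reset; bytes_emitted=3
After char 4 ('m'=38): chars_in_quartet=1 acc=0x26 bytes_emitted=3

Answer: 1 0x26 3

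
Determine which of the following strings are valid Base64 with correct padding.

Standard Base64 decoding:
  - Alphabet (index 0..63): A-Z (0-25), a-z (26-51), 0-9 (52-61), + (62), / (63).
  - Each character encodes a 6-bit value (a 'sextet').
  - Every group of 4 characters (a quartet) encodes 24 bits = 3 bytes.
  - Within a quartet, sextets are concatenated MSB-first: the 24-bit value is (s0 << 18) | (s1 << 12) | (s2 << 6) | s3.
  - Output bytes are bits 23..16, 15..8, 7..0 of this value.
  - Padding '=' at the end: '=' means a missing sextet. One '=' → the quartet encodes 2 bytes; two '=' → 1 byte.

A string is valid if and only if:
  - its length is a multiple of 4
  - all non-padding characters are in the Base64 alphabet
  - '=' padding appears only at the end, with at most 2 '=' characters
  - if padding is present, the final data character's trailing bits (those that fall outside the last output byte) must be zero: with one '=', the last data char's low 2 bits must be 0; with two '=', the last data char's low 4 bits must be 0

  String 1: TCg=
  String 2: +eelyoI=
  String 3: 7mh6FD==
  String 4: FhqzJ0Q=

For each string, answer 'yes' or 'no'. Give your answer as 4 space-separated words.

String 1: 'TCg=' → valid
String 2: '+eelyoI=' → valid
String 3: '7mh6FD==' → invalid (bad trailing bits)
String 4: 'FhqzJ0Q=' → valid

Answer: yes yes no yes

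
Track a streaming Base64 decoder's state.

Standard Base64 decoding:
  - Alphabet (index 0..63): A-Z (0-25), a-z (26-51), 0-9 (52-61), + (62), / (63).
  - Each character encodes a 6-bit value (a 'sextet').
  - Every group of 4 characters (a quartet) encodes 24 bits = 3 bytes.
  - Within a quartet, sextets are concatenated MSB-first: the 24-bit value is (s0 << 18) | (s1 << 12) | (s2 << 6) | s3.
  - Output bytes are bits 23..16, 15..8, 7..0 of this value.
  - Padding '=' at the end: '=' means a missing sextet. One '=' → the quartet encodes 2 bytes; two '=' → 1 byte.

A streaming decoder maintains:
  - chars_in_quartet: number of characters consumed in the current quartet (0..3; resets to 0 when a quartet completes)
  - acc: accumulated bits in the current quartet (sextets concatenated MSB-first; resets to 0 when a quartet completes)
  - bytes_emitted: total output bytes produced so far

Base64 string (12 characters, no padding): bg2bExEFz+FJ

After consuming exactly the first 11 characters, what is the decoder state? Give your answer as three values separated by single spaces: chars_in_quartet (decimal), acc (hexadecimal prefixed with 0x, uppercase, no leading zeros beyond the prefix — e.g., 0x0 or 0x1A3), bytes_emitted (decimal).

After char 0 ('b'=27): chars_in_quartet=1 acc=0x1B bytes_emitted=0
After char 1 ('g'=32): chars_in_quartet=2 acc=0x6E0 bytes_emitted=0
After char 2 ('2'=54): chars_in_quartet=3 acc=0x1B836 bytes_emitted=0
After char 3 ('b'=27): chars_in_quartet=4 acc=0x6E0D9B -> emit 6E 0D 9B, reset; bytes_emitted=3
After char 4 ('E'=4): chars_in_quartet=1 acc=0x4 bytes_emitted=3
After char 5 ('x'=49): chars_in_quartet=2 acc=0x131 bytes_emitted=3
After char 6 ('E'=4): chars_in_quartet=3 acc=0x4C44 bytes_emitted=3
After char 7 ('F'=5): chars_in_quartet=4 acc=0x131105 -> emit 13 11 05, reset; bytes_emitted=6
After char 8 ('z'=51): chars_in_quartet=1 acc=0x33 bytes_emitted=6
After char 9 ('+'=62): chars_in_quartet=2 acc=0xCFE bytes_emitted=6
After char 10 ('F'=5): chars_in_quartet=3 acc=0x33F85 bytes_emitted=6

Answer: 3 0x33F85 6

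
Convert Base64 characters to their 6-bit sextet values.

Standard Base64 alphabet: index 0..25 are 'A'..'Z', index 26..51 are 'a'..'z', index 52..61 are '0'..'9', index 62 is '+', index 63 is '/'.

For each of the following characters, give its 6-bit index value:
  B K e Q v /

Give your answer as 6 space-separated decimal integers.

'B': A..Z range, ord('B') − ord('A') = 1
'K': A..Z range, ord('K') − ord('A') = 10
'e': a..z range, 26 + ord('e') − ord('a') = 30
'Q': A..Z range, ord('Q') − ord('A') = 16
'v': a..z range, 26 + ord('v') − ord('a') = 47
'/': index 63

Answer: 1 10 30 16 47 63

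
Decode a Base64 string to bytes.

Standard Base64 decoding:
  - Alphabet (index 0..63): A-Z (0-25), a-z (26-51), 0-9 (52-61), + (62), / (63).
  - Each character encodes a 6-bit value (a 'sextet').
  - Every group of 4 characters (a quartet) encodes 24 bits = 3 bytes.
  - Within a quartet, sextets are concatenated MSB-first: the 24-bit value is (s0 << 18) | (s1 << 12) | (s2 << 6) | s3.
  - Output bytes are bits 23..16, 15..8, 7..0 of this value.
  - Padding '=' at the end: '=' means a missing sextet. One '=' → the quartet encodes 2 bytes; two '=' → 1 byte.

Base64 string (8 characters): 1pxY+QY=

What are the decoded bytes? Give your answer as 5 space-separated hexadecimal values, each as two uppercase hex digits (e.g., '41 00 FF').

Answer: D6 9C 58 F9 06

Derivation:
After char 0 ('1'=53): chars_in_quartet=1 acc=0x35 bytes_emitted=0
After char 1 ('p'=41): chars_in_quartet=2 acc=0xD69 bytes_emitted=0
After char 2 ('x'=49): chars_in_quartet=3 acc=0x35A71 bytes_emitted=0
After char 3 ('Y'=24): chars_in_quartet=4 acc=0xD69C58 -> emit D6 9C 58, reset; bytes_emitted=3
After char 4 ('+'=62): chars_in_quartet=1 acc=0x3E bytes_emitted=3
After char 5 ('Q'=16): chars_in_quartet=2 acc=0xF90 bytes_emitted=3
After char 6 ('Y'=24): chars_in_quartet=3 acc=0x3E418 bytes_emitted=3
Padding '=': partial quartet acc=0x3E418 -> emit F9 06; bytes_emitted=5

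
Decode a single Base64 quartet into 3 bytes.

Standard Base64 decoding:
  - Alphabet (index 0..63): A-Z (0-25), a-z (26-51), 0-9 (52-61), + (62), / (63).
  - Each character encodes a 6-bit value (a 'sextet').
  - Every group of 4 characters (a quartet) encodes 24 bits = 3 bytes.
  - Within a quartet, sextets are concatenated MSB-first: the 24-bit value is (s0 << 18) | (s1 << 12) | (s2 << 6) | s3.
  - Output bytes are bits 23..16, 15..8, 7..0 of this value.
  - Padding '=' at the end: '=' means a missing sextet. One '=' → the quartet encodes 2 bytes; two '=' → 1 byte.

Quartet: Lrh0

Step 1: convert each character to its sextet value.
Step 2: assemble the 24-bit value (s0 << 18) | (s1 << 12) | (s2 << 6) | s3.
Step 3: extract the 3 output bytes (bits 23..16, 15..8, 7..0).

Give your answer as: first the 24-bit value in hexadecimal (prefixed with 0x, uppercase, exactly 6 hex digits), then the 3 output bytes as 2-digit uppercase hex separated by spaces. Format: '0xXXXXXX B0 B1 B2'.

Answer: 0x2EB874 2E B8 74

Derivation:
Sextets: L=11, r=43, h=33, 0=52
24-bit: (11<<18) | (43<<12) | (33<<6) | 52
      = 0x2C0000 | 0x02B000 | 0x000840 | 0x000034
      = 0x2EB874
Bytes: (v>>16)&0xFF=2E, (v>>8)&0xFF=B8, v&0xFF=74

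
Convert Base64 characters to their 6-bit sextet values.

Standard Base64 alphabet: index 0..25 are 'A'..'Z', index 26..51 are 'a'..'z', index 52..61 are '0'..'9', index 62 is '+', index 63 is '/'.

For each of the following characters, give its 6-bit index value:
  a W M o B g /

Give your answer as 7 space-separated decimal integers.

Answer: 26 22 12 40 1 32 63

Derivation:
'a': a..z range, 26 + ord('a') − ord('a') = 26
'W': A..Z range, ord('W') − ord('A') = 22
'M': A..Z range, ord('M') − ord('A') = 12
'o': a..z range, 26 + ord('o') − ord('a') = 40
'B': A..Z range, ord('B') − ord('A') = 1
'g': a..z range, 26 + ord('g') − ord('a') = 32
'/': index 63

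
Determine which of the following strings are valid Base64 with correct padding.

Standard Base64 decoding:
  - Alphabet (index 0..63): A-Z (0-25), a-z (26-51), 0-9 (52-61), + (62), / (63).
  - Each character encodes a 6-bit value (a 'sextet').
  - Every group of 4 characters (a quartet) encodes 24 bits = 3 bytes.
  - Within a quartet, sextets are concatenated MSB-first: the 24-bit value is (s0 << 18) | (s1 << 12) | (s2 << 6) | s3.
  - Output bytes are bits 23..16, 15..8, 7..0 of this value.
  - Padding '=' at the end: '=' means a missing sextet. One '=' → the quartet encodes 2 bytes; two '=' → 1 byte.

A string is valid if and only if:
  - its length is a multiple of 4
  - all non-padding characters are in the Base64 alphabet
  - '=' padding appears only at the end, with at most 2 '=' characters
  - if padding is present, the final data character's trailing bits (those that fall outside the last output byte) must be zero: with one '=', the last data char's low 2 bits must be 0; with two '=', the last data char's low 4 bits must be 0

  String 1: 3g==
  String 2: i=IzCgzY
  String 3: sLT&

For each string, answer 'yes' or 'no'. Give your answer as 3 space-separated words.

Answer: yes no no

Derivation:
String 1: '3g==' → valid
String 2: 'i=IzCgzY' → invalid (bad char(s): ['=']; '=' in middle)
String 3: 'sLT&' → invalid (bad char(s): ['&'])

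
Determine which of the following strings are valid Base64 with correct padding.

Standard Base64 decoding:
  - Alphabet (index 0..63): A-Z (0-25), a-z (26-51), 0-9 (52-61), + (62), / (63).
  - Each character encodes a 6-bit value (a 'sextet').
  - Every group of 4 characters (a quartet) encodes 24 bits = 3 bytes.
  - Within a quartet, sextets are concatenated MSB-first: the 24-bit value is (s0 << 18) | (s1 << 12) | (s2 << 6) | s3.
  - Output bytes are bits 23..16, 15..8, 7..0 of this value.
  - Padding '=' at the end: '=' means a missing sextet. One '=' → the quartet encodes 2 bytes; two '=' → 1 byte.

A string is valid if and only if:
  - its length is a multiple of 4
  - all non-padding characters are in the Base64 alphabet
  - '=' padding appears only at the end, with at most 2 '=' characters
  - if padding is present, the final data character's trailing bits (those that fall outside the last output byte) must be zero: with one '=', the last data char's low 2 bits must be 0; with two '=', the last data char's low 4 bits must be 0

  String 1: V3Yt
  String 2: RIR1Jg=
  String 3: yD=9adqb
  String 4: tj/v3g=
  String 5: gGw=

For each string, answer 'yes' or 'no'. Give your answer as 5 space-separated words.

String 1: 'V3Yt' → valid
String 2: 'RIR1Jg=' → invalid (len=7 not mult of 4)
String 3: 'yD=9adqb' → invalid (bad char(s): ['=']; '=' in middle)
String 4: 'tj/v3g=' → invalid (len=7 not mult of 4)
String 5: 'gGw=' → valid

Answer: yes no no no yes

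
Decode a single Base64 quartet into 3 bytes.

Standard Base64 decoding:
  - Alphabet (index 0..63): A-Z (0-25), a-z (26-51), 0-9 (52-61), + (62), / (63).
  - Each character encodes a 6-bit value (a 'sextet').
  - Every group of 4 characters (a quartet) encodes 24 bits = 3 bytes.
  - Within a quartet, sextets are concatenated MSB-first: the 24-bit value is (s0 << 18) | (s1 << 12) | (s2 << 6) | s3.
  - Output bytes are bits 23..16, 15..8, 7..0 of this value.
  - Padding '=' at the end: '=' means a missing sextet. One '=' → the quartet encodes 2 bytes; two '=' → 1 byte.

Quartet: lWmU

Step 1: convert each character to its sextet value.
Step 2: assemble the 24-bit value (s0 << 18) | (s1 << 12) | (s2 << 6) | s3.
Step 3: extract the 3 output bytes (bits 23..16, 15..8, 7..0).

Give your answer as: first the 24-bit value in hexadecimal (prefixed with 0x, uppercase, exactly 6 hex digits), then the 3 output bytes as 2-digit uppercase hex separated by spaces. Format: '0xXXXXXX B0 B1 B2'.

Sextets: l=37, W=22, m=38, U=20
24-bit: (37<<18) | (22<<12) | (38<<6) | 20
      = 0x940000 | 0x016000 | 0x000980 | 0x000014
      = 0x956994
Bytes: (v>>16)&0xFF=95, (v>>8)&0xFF=69, v&0xFF=94

Answer: 0x956994 95 69 94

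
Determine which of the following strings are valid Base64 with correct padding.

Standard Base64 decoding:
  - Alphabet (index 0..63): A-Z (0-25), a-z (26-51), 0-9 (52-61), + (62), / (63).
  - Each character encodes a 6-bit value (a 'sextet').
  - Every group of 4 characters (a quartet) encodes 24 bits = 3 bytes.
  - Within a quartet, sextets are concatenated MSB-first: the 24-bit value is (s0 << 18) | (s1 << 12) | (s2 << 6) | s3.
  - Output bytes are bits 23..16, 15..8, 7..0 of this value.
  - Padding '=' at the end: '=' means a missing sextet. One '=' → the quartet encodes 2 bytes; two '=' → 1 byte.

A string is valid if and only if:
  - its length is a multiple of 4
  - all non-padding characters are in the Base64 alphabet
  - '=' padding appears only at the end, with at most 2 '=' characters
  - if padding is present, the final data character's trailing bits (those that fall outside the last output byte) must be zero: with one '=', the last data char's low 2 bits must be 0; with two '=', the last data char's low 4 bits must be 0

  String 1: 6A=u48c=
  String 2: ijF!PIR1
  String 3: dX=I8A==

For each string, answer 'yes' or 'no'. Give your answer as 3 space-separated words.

String 1: '6A=u48c=' → invalid (bad char(s): ['=']; '=' in middle)
String 2: 'ijF!PIR1' → invalid (bad char(s): ['!'])
String 3: 'dX=I8A==' → invalid (bad char(s): ['=']; '=' in middle)

Answer: no no no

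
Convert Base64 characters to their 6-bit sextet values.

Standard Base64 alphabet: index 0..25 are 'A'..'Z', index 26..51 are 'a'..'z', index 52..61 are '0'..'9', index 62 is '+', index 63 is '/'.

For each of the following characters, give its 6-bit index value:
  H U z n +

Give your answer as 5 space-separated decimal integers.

Answer: 7 20 51 39 62

Derivation:
'H': A..Z range, ord('H') − ord('A') = 7
'U': A..Z range, ord('U') − ord('A') = 20
'z': a..z range, 26 + ord('z') − ord('a') = 51
'n': a..z range, 26 + ord('n') − ord('a') = 39
'+': index 62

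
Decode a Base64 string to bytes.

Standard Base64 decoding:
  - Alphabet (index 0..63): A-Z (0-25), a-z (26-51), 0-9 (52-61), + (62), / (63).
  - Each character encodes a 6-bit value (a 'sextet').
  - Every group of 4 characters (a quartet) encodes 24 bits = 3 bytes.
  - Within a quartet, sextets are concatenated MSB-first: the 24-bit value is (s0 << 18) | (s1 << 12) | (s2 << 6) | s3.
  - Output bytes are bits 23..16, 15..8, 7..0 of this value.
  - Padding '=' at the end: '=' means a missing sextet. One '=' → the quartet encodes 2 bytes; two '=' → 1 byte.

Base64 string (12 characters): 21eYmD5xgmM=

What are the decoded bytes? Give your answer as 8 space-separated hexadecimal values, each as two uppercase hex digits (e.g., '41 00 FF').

After char 0 ('2'=54): chars_in_quartet=1 acc=0x36 bytes_emitted=0
After char 1 ('1'=53): chars_in_quartet=2 acc=0xDB5 bytes_emitted=0
After char 2 ('e'=30): chars_in_quartet=3 acc=0x36D5E bytes_emitted=0
After char 3 ('Y'=24): chars_in_quartet=4 acc=0xDB5798 -> emit DB 57 98, reset; bytes_emitted=3
After char 4 ('m'=38): chars_in_quartet=1 acc=0x26 bytes_emitted=3
After char 5 ('D'=3): chars_in_quartet=2 acc=0x983 bytes_emitted=3
After char 6 ('5'=57): chars_in_quartet=3 acc=0x260F9 bytes_emitted=3
After char 7 ('x'=49): chars_in_quartet=4 acc=0x983E71 -> emit 98 3E 71, reset; bytes_emitted=6
After char 8 ('g'=32): chars_in_quartet=1 acc=0x20 bytes_emitted=6
After char 9 ('m'=38): chars_in_quartet=2 acc=0x826 bytes_emitted=6
After char 10 ('M'=12): chars_in_quartet=3 acc=0x2098C bytes_emitted=6
Padding '=': partial quartet acc=0x2098C -> emit 82 63; bytes_emitted=8

Answer: DB 57 98 98 3E 71 82 63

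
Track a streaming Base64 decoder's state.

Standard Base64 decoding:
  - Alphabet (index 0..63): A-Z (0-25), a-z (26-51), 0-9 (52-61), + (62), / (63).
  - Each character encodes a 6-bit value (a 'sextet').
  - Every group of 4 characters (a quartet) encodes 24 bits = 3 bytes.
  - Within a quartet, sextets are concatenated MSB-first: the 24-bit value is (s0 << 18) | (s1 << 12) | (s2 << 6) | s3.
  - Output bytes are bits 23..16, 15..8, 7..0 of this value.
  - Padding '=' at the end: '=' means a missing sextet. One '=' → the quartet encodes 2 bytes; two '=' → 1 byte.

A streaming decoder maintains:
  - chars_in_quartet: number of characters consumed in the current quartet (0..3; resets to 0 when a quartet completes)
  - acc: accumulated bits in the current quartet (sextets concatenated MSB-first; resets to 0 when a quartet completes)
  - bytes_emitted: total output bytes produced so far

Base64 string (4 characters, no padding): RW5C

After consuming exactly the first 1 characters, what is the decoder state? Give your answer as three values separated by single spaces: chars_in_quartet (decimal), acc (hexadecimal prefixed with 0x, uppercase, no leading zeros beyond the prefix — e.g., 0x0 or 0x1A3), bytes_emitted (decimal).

After char 0 ('R'=17): chars_in_quartet=1 acc=0x11 bytes_emitted=0

Answer: 1 0x11 0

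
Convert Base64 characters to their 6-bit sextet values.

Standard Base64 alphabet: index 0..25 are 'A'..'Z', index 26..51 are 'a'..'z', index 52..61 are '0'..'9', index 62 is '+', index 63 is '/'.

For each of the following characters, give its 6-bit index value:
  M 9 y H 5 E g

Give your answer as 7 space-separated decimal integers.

'M': A..Z range, ord('M') − ord('A') = 12
'9': 0..9 range, 52 + ord('9') − ord('0') = 61
'y': a..z range, 26 + ord('y') − ord('a') = 50
'H': A..Z range, ord('H') − ord('A') = 7
'5': 0..9 range, 52 + ord('5') − ord('0') = 57
'E': A..Z range, ord('E') − ord('A') = 4
'g': a..z range, 26 + ord('g') − ord('a') = 32

Answer: 12 61 50 7 57 4 32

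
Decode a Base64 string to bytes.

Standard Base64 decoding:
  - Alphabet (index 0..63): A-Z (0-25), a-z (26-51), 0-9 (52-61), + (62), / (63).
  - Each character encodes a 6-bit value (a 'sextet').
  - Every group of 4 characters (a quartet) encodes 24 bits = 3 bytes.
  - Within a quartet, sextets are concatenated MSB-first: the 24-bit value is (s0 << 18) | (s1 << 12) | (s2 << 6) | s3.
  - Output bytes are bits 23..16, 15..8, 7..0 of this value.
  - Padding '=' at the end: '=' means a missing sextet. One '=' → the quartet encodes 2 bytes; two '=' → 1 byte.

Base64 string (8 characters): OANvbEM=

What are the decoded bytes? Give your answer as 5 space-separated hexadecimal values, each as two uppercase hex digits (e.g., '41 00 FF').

Answer: 38 03 6F 6C 43

Derivation:
After char 0 ('O'=14): chars_in_quartet=1 acc=0xE bytes_emitted=0
After char 1 ('A'=0): chars_in_quartet=2 acc=0x380 bytes_emitted=0
After char 2 ('N'=13): chars_in_quartet=3 acc=0xE00D bytes_emitted=0
After char 3 ('v'=47): chars_in_quartet=4 acc=0x38036F -> emit 38 03 6F, reset; bytes_emitted=3
After char 4 ('b'=27): chars_in_quartet=1 acc=0x1B bytes_emitted=3
After char 5 ('E'=4): chars_in_quartet=2 acc=0x6C4 bytes_emitted=3
After char 6 ('M'=12): chars_in_quartet=3 acc=0x1B10C bytes_emitted=3
Padding '=': partial quartet acc=0x1B10C -> emit 6C 43; bytes_emitted=5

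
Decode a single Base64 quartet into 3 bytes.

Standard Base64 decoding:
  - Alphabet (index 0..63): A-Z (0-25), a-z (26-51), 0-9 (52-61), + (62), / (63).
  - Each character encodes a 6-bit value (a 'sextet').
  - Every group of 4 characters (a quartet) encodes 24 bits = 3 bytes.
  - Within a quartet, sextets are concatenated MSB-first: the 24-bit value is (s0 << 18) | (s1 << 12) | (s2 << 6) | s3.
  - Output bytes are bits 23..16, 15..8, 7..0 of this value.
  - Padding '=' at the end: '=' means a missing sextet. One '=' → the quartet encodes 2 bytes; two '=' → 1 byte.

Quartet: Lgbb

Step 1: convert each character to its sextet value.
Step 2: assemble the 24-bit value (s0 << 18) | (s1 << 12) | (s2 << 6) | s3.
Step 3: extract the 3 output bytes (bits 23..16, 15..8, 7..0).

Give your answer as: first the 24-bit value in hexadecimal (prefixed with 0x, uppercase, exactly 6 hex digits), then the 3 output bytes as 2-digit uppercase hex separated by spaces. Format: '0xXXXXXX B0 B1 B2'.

Sextets: L=11, g=32, b=27, b=27
24-bit: (11<<18) | (32<<12) | (27<<6) | 27
      = 0x2C0000 | 0x020000 | 0x0006C0 | 0x00001B
      = 0x2E06DB
Bytes: (v>>16)&0xFF=2E, (v>>8)&0xFF=06, v&0xFF=DB

Answer: 0x2E06DB 2E 06 DB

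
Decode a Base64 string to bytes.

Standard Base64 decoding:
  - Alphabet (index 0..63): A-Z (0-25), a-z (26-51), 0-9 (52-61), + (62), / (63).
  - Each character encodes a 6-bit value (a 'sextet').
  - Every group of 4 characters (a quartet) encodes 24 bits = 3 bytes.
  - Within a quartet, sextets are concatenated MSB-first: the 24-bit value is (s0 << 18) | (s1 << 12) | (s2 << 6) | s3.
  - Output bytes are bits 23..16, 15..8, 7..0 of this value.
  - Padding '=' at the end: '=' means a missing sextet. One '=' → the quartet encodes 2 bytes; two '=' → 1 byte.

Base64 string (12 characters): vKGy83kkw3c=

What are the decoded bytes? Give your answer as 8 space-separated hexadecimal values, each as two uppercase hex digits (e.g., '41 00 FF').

After char 0 ('v'=47): chars_in_quartet=1 acc=0x2F bytes_emitted=0
After char 1 ('K'=10): chars_in_quartet=2 acc=0xBCA bytes_emitted=0
After char 2 ('G'=6): chars_in_quartet=3 acc=0x2F286 bytes_emitted=0
After char 3 ('y'=50): chars_in_quartet=4 acc=0xBCA1B2 -> emit BC A1 B2, reset; bytes_emitted=3
After char 4 ('8'=60): chars_in_quartet=1 acc=0x3C bytes_emitted=3
After char 5 ('3'=55): chars_in_quartet=2 acc=0xF37 bytes_emitted=3
After char 6 ('k'=36): chars_in_quartet=3 acc=0x3CDE4 bytes_emitted=3
After char 7 ('k'=36): chars_in_quartet=4 acc=0xF37924 -> emit F3 79 24, reset; bytes_emitted=6
After char 8 ('w'=48): chars_in_quartet=1 acc=0x30 bytes_emitted=6
After char 9 ('3'=55): chars_in_quartet=2 acc=0xC37 bytes_emitted=6
After char 10 ('c'=28): chars_in_quartet=3 acc=0x30DDC bytes_emitted=6
Padding '=': partial quartet acc=0x30DDC -> emit C3 77; bytes_emitted=8

Answer: BC A1 B2 F3 79 24 C3 77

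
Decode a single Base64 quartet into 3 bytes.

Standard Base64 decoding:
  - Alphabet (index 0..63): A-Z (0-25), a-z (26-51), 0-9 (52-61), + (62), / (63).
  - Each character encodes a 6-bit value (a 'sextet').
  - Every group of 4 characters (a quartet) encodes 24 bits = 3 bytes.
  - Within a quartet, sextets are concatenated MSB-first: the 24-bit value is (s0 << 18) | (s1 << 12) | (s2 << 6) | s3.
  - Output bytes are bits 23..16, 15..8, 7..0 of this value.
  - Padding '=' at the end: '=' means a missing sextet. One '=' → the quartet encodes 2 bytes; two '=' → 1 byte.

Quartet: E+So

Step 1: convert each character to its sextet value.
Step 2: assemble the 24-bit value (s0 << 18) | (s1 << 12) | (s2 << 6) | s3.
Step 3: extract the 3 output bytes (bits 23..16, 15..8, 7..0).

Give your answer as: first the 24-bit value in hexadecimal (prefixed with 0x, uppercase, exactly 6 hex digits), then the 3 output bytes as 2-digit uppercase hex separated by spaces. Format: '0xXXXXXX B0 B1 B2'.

Answer: 0x13E4A8 13 E4 A8

Derivation:
Sextets: E=4, +=62, S=18, o=40
24-bit: (4<<18) | (62<<12) | (18<<6) | 40
      = 0x100000 | 0x03E000 | 0x000480 | 0x000028
      = 0x13E4A8
Bytes: (v>>16)&0xFF=13, (v>>8)&0xFF=E4, v&0xFF=A8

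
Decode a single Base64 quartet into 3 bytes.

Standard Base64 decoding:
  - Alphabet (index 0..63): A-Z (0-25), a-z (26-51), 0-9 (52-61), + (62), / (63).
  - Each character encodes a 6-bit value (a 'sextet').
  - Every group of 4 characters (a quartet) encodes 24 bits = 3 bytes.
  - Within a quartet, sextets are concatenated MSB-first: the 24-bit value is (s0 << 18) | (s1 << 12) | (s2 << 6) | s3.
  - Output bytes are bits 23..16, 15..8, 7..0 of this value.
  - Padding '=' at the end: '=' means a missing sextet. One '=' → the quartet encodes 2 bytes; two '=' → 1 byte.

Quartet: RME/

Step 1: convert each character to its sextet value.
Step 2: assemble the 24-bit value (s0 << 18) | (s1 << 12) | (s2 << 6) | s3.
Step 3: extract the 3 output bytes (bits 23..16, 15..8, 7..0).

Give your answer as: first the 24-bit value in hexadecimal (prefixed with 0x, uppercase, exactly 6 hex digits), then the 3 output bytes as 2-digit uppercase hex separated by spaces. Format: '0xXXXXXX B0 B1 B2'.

Sextets: R=17, M=12, E=4, /=63
24-bit: (17<<18) | (12<<12) | (4<<6) | 63
      = 0x440000 | 0x00C000 | 0x000100 | 0x00003F
      = 0x44C13F
Bytes: (v>>16)&0xFF=44, (v>>8)&0xFF=C1, v&0xFF=3F

Answer: 0x44C13F 44 C1 3F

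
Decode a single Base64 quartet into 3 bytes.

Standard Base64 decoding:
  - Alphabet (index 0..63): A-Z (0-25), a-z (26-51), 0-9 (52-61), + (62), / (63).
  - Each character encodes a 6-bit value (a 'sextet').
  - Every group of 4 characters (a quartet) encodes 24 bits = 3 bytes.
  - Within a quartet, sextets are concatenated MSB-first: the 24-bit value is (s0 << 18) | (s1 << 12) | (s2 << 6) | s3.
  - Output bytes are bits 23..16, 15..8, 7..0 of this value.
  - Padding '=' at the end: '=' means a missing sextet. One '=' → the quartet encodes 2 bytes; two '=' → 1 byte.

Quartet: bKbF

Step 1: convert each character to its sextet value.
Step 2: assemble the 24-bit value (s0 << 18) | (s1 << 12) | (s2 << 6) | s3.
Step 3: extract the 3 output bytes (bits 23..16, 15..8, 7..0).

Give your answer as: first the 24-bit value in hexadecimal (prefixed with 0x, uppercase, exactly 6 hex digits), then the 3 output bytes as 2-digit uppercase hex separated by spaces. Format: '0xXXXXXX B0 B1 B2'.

Sextets: b=27, K=10, b=27, F=5
24-bit: (27<<18) | (10<<12) | (27<<6) | 5
      = 0x6C0000 | 0x00A000 | 0x0006C0 | 0x000005
      = 0x6CA6C5
Bytes: (v>>16)&0xFF=6C, (v>>8)&0xFF=A6, v&0xFF=C5

Answer: 0x6CA6C5 6C A6 C5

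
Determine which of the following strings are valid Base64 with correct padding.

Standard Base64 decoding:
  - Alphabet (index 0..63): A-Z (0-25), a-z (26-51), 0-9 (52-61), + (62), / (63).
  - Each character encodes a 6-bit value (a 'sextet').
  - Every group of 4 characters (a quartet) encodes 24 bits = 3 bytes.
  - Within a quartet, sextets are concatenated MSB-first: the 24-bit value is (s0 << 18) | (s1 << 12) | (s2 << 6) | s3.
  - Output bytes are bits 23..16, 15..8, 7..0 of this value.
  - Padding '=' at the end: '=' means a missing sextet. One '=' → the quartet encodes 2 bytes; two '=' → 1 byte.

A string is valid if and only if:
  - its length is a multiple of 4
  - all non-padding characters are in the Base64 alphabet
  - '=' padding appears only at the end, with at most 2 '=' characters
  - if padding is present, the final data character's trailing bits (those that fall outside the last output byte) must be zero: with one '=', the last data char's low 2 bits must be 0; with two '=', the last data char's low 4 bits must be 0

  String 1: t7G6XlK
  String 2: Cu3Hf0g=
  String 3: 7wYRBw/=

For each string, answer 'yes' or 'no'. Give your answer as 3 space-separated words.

String 1: 't7G6XlK' → invalid (len=7 not mult of 4)
String 2: 'Cu3Hf0g=' → valid
String 3: '7wYRBw/=' → invalid (bad trailing bits)

Answer: no yes no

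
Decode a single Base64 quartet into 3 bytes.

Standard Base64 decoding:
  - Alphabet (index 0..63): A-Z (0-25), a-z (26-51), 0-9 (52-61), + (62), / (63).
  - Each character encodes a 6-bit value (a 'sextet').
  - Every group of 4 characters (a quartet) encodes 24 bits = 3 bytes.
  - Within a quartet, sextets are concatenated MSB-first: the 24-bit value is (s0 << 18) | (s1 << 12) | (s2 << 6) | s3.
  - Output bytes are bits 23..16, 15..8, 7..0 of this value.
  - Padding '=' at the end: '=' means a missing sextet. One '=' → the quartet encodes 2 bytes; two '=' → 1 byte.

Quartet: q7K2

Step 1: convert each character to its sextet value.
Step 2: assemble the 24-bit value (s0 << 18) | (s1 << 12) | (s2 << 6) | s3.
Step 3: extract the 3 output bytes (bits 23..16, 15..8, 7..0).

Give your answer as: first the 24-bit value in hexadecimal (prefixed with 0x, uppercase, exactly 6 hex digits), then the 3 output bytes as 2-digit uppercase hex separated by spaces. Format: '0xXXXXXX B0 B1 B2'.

Answer: 0xABB2B6 AB B2 B6

Derivation:
Sextets: q=42, 7=59, K=10, 2=54
24-bit: (42<<18) | (59<<12) | (10<<6) | 54
      = 0xA80000 | 0x03B000 | 0x000280 | 0x000036
      = 0xABB2B6
Bytes: (v>>16)&0xFF=AB, (v>>8)&0xFF=B2, v&0xFF=B6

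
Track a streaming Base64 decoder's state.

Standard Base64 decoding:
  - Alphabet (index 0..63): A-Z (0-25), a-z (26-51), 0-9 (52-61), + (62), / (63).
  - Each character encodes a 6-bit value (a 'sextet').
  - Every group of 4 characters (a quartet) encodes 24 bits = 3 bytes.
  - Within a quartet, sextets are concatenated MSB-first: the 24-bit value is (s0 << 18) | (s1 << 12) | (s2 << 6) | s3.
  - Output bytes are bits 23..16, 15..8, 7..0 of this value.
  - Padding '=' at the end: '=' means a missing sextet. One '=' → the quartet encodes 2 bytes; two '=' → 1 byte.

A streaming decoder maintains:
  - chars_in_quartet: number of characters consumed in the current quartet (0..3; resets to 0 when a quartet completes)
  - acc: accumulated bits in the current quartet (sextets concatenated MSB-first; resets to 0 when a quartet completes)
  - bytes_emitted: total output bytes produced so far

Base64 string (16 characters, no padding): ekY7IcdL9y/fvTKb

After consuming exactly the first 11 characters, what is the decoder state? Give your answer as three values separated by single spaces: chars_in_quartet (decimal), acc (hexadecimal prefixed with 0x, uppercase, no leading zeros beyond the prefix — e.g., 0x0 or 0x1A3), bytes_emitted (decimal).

Answer: 3 0x3DCBF 6

Derivation:
After char 0 ('e'=30): chars_in_quartet=1 acc=0x1E bytes_emitted=0
After char 1 ('k'=36): chars_in_quartet=2 acc=0x7A4 bytes_emitted=0
After char 2 ('Y'=24): chars_in_quartet=3 acc=0x1E918 bytes_emitted=0
After char 3 ('7'=59): chars_in_quartet=4 acc=0x7A463B -> emit 7A 46 3B, reset; bytes_emitted=3
After char 4 ('I'=8): chars_in_quartet=1 acc=0x8 bytes_emitted=3
After char 5 ('c'=28): chars_in_quartet=2 acc=0x21C bytes_emitted=3
After char 6 ('d'=29): chars_in_quartet=3 acc=0x871D bytes_emitted=3
After char 7 ('L'=11): chars_in_quartet=4 acc=0x21C74B -> emit 21 C7 4B, reset; bytes_emitted=6
After char 8 ('9'=61): chars_in_quartet=1 acc=0x3D bytes_emitted=6
After char 9 ('y'=50): chars_in_quartet=2 acc=0xF72 bytes_emitted=6
After char 10 ('/'=63): chars_in_quartet=3 acc=0x3DCBF bytes_emitted=6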